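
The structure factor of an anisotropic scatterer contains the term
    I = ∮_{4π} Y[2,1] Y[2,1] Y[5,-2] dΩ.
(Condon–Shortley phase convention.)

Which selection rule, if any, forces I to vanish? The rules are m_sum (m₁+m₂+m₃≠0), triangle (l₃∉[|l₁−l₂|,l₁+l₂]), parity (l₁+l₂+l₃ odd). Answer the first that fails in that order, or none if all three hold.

azimuthal sum: 1 + 1 − 2 = 0  ✓
l₃ must lie in [0,4]; have l₃=5  ✗
L = 2 + 2 + 5 = 9 (odd)

triangle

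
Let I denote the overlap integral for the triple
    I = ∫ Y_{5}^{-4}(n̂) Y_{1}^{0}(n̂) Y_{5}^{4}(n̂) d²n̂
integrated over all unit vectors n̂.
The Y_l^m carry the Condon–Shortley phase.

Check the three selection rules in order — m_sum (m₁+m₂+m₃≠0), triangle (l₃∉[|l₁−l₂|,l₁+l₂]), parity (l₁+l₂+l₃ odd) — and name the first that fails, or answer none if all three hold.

azimuthal sum: -4 + 0 + 4 = 0  ✓
4 ≤ 5 ≤ 6 (triangle on l)  ✓
L = 5 + 1 + 5 = 11 (odd)  ✗

parity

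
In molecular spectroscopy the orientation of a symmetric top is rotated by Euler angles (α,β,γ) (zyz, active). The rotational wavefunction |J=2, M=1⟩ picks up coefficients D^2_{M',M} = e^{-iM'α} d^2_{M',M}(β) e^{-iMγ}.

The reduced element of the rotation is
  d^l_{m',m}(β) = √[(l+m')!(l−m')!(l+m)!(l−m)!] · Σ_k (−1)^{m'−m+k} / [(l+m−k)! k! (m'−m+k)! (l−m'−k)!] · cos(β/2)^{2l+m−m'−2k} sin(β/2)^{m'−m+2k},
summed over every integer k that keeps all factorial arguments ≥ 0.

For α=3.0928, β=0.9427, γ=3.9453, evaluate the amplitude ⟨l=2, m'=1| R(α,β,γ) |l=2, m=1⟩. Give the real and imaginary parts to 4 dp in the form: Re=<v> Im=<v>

Re=0.1013 Im=-0.0953

D^2_{1,1}(3.0928,0.9427,3.9453) = e^{-i·1·3.0928}·d^2_{1,1}(0.9427)·e^{-i·1·3.9453}. Compute d first:
With c≡cos(β/2)=0.890956 and s≡sin(β/2)=0.454089, N=[6·1·6·1]^{1/2}=6.000000
k∈{0,1} keeps every argument non-negative
  k=0: (−1)^0·6.0000/(6)·0.8910^4·0.4541^0 = +0.630123
  k=1: (−1)^1·6.0000/(2)·0.8910^2·0.4541^2 = -0.491040
d^2_{1,1}(0.9427) = +0.630123 -0.491040 = +0.139083
D = (-0.998810-0.048773i)·(+0.139083)·(-0.694042+0.719934i) = +0.101298-0.095303i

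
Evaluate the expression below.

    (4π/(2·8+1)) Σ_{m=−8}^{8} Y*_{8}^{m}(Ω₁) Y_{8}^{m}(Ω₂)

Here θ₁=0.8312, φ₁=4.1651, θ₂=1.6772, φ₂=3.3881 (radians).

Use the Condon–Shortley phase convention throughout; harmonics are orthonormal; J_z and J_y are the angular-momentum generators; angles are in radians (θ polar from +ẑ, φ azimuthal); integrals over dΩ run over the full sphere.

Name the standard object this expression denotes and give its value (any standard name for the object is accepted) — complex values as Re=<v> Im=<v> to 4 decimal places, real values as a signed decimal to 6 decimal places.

This sum is the spherical-harmonic addition theorem: it equals the Legendre polynomial P_l(cos γ) of the angle γ between the two directions.
Expand P_8 via completeness: Σ_{m} conj(Y_{8,m}) at Ω₁ times Y_{8,m} at Ω₂ —
  [-8]  conj(Y_{8,-8})(Ω₁) = -0.01499 + 0.04319j ; Y_{8,-8}(Ω₂) = -0.19239 - 0.45344j ; Δ = 0.02247 - 0.00151j
  [-7]  conj(Y_{8,-7})(Ω₁) = -0.10613 - 0.12874j ; Y_{8,-7}(Ω₂) = -0.03244 - 0.20792j ; Δ = -0.02333 + 0.02624j
  [-6]  conj(Y_{8,-6})(Ω₁) = 0.35212 - 0.05039j ; Y_{8,-6}(Ω₂) = -0.02769 + 0.30100j ; Δ = 0.00542 + 0.10738j
  [-5]  conj(Y_{8,-5})(Ω₁) = -0.18127 + 0.42266j ; Y_{8,-5}(Ω₂) = -0.07886 + 0.22417j ; Δ = -0.08045 - 0.07396j
  [-4]  conj(Y_{8,-4})(Ω₁) = -0.15199 - 0.21363j ; Y_{8,-4}(Ω₂) = 0.13053 - 0.19717j ; Δ = -0.06196 + 0.00208j
  [-3]  conj(Y_{8,-3})(Ω₁) = -0.18064 + 0.01286j ; Y_{8,-3}(Ω₂) = 0.18271 - 0.16667j ; Δ = -0.03086 + 0.03246j
  [-2]  conj(Y_{8,-2})(Ω₁) = 0.17053 - 0.33061j ; Y_{8,-2}(Ω₂) = -0.18142 + 0.09747j ; Δ = 0.00129 + 0.07660j
  [-1]  conj(Y_{8,-1})(Ω₁) = -0.00707 - 0.01160j ; Y_{8,-1}(Ω₂) = -0.24308 + 0.06116j ; Δ = 0.00243 + 0.00239j
  [+0]  conj(Y_{8,0})(Ω₁) = 0.36972 + 0.00000j ; Y_{8,0}(Ω₂) = 0.19675 + 0.00000j ; Δ = 0.07274 + 0.00000j
  [+1]  conj(Y_{8,1})(Ω₁) = 0.00707 - 0.01160j ; Y_{8,1}(Ω₂) = 0.24308 + 0.06116j ; Δ = 0.00243 - 0.00239j
  [+2]  conj(Y_{8,2})(Ω₁) = 0.17053 + 0.33061j ; Y_{8,2}(Ω₂) = -0.18142 - 0.09747j ; Δ = 0.00129 - 0.07660j
  [+3]  conj(Y_{8,3})(Ω₁) = 0.18064 + 0.01286j ; Y_{8,3}(Ω₂) = -0.18271 - 0.16667j ; Δ = -0.03086 - 0.03246j
  [+4]  conj(Y_{8,4})(Ω₁) = -0.15199 + 0.21363j ; Y_{8,4}(Ω₂) = 0.13053 + 0.19717j ; Δ = -0.06196 - 0.00208j
  [+5]  conj(Y_{8,5})(Ω₁) = 0.18127 + 0.42266j ; Y_{8,5}(Ω₂) = 0.07886 + 0.22417j ; Δ = -0.08045 + 0.07396j
  [+6]  conj(Y_{8,6})(Ω₁) = 0.35212 + 0.05039j ; Y_{8,6}(Ω₂) = -0.02769 - 0.30100j ; Δ = 0.00542 - 0.10738j
  [+7]  conj(Y_{8,7})(Ω₁) = 0.10613 - 0.12874j ; Y_{8,7}(Ω₂) = 0.03244 - 0.20792j ; Δ = -0.02333 - 0.02624j
  [+8]  conj(Y_{8,8})(Ω₁) = -0.01499 - 0.04319j ; Y_{8,8}(Ω₂) = -0.19239 + 0.45344j ; Δ = 0.02247 + 0.00151j
Total Σ_m = -0.25726 + 0.00000j. Multiply by 0.739198: -0.19016 + 0.00000j. P_8(cos γ) = -0.190163

Legendre polynomial (addition theorem), -0.190163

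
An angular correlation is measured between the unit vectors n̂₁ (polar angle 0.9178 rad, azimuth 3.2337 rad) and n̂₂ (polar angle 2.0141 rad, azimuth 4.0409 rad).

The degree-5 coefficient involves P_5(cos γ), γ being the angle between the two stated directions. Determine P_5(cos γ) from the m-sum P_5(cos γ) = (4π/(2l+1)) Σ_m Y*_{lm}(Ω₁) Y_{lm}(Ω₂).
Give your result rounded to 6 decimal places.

0.333017

Term-by-term m-sum for l=5 (normalisation 4π/11 = 1.142397):
  m=-5: (-0.13143 - 0.06520j) × (0.05980 - 0.27271j) = -0.02564 + 0.03194j  (running Σ = -0.02564 + 0.03194j)
  m=-4: (0.33108 + 0.12782j) × (0.37644 - 0.18447j) = 0.14821 - 0.01296j  (running Σ = 0.12257 + 0.01899j)
  m=-3: (-0.38728 - 0.10982j) × (0.15104 + 0.07179j) = -0.05061 - 0.04439j  (running Σ = 0.07196 - 0.02540j)
  m=-2: (0.06860 + 0.01278j) × (-0.06003 - 0.25892j) = -0.00081 - 0.01853j  (running Σ = 0.07115 - 0.04393j)
  m=-1: (0.33093 + 0.03057j) × (0.15568 - 0.19590j) = 0.05751 - 0.06007j  (running Σ = 0.12866 - 0.10400j)
  m=0: (-0.16024 + 0.00000j) × (-0.21339 + 0.00000j) = 0.03419 + 0.00000j  (running Σ = 0.16285 - 0.10400j)
  m=1: (-0.33093 + 0.03057j) × (-0.15568 - 0.19590j) = 0.05751 + 0.06007j  (running Σ = 0.22036 - 0.04393j)
  m=2: (0.06860 - 0.01278j) × (-0.06003 + 0.25892j) = -0.00081 + 0.01853j  (running Σ = 0.21955 - 0.02540j)
  m=3: (0.38728 - 0.10982j) × (-0.15104 + 0.07179j) = -0.05061 + 0.04439j  (running Σ = 0.16894 + 0.01899j)
  m=4: (0.33108 - 0.12782j) × (0.37644 + 0.18447j) = 0.14821 + 0.01296j  (running Σ = 0.31715 + 0.03194j)
  m=5: (0.13143 - 0.06520j) × (-0.05980 - 0.27271j) = -0.02564 - 0.03194j  (running Σ = 0.29151 - 0.00000j)
Total Σ_m = 0.29151 - 0.00000j. Multiply by 1.142397: 0.33302 - 0.00000j. P_5(cos γ) = 0.333017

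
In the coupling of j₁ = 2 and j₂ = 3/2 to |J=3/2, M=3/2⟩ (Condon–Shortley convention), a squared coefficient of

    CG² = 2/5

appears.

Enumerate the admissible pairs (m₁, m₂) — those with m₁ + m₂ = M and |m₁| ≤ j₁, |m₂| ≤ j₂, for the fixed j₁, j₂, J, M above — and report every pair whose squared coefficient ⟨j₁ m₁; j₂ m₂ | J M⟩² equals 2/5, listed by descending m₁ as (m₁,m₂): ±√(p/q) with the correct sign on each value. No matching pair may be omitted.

Admissible pairs with m₁+m₂ = M = 3/2: (0,3/2), (1,1/2), (2,-1/2)
  (m₁,m₂)=(2,-1/2): CG² = 2/5, CG = +√(2/5)   ← matches the target
  (m₁,m₂)=(1,1/2): CG² = 2/5, CG = −√(2/5)   ← matches the target
  (m₁,m₂)=(0,3/2): CG² = 1/5, CG = +√(1/5)
Pairs with CG² = 2/5: (2,-1/2): +√(2/5); (1,1/2): −√(2/5)

(2,-1/2): +√(2/5); (1,1/2): −√(2/5)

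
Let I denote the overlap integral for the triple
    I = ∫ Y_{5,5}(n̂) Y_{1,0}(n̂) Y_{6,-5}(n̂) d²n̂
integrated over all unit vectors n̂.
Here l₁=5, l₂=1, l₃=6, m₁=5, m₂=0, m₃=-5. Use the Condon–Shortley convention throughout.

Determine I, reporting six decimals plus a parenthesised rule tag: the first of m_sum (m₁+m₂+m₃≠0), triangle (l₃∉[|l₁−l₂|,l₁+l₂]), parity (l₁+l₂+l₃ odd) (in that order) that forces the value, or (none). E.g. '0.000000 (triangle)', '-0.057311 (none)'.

Rules hold: Σm=0, L=12 even, 4≤6≤6.
N = 11·3·13 = 429
Δ = 0!·10!·2!/13! = 1/858
Racah Σ t=0..0: t=0:+1/14400 = 1/14400
⇒ 3j(5 1 6; 0 0 0)² = 6/143, sgn +1
Racah Σ t=0..0: t=0:+1/3628800 = 1/3628800
⇒ 3j(5 1 6; 5 0 -5)² = 1/78, sgn -1
4πI² = N·(3j₀)²·(3jₘ)² = 3/13
I = -1·√(0.230769/4π) = -0.13551395
No selection rule forces the value: the integral is nonzero (none).

-0.135514 (none)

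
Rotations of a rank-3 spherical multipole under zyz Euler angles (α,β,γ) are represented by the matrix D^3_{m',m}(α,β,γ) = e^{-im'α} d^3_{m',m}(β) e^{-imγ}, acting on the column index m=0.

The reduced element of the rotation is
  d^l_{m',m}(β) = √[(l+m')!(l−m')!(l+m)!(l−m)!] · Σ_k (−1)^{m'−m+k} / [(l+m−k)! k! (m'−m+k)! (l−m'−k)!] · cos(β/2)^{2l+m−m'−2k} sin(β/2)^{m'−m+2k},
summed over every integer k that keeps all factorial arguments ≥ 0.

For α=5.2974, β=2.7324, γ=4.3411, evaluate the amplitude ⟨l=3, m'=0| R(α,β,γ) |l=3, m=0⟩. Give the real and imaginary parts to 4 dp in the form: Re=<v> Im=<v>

Re=-0.5544 Im=0.0000

Split into d^3_{0,0}(β=2.7324) × two z-phases.
Half-angle: c=0.203172, s=0.979143. N=√(6·6·6·6)=36.000000
Admissible k: 0..3 (factorial args all ≥0)
  k=0: (−1)^0·36.0000/(36)·0.2032^6·0.9791^0 = +0.000070
  k=1: (−1)^1·36.0000/(4)·0.2032^4·0.9791^2 = -0.014702
  k=2: (−1)^2·36.0000/(4)·0.2032^2·0.9791^4 = +0.341472
  k=3: (−1)^3·36.0000/(36)·0.2032^0·0.9791^6 = -0.881205
d^3_{0,0}(2.7324) = +0.000070 -0.014702 +0.341472 -0.881205 = -0.554366
Phases: e^{-i·(0)·5.2974}=+1.000000+0.000000i, e^{-i·(0)·4.3411}=+1.000000+0.000000i ⇒ D=-0.554366+0.000000i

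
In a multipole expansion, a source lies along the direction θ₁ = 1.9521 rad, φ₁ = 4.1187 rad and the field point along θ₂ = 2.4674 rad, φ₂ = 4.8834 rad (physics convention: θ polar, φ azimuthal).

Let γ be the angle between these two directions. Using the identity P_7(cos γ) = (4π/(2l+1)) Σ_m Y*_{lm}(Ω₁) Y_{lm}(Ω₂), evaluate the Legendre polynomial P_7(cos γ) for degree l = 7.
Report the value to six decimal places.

0.121291

Expand P_7 via completeness: Σ_{m} conj(Y_{7,m}) at Ω₁ times Y_{7,m} at Ω₂ —
  term(m=-7) = 0.00328 + 0.00440j   from Y*(Ω₁)=-0.25199 - 0.15678j, Y(Ω₂)=-0.01720 - 0.00675j
  term(m=-6) = -0.00477 + 0.03822j   from Y*(Ω₁)=-0.40641 + 0.18176j, Y(Ω₂)=0.04483 - 0.07399j
  term(m=-5) = -0.03788 + 0.03075j   from Y*(Ω₁)=-0.03485 + 0.19926j, Y(Ω₂)=0.18202 + 0.15828j
  term(m=-4) = 0.10411 + 0.00864j   from Y*(Ω₁)=-0.17511 - 0.16873j, Y(Ω₂)=-0.33293 + 0.27146j
  term(m=-3) = 0.08557 + 0.09692j   from Y*(Ω₁)=-0.29394 + 0.06273j, Y(Ω₂)=-0.21113 - 0.37478j
  term(m=-2) = 0.00028 - 0.00676j   from Y*(Ω₁)=0.04709 - 0.11673j, Y(Ω₂)=0.05067 - 0.01804j
  term(m=-1) = -0.08622 + 0.08272j   from Y*(Ω₁)=-0.17716 - 0.26250j, Y(Ω₂)=-0.06421 - 0.37178j
  term(m=+0) = 0.01605 + 0.00000j   from Y*(Ω₁)=0.08967 + 0.00000j, Y(Ω₂)=0.17899 + 0.00000j
  term(m=+1) = -0.08622 - 0.08272j   from Y*(Ω₁)=0.17716 - 0.26250j, Y(Ω₂)=0.06421 - 0.37178j
  term(m=+2) = 0.00028 + 0.00676j   from Y*(Ω₁)=0.04709 + 0.11673j, Y(Ω₂)=0.05067 + 0.01804j
  term(m=+3) = 0.08557 - 0.09692j   from Y*(Ω₁)=0.29394 + 0.06273j, Y(Ω₂)=0.21113 - 0.37478j
  term(m=+4) = 0.10411 - 0.00864j   from Y*(Ω₁)=-0.17511 + 0.16873j, Y(Ω₂)=-0.33293 - 0.27146j
  term(m=+5) = -0.03788 - 0.03075j   from Y*(Ω₁)=0.03485 + 0.19926j, Y(Ω₂)=-0.18202 + 0.15828j
  term(m=+6) = -0.00477 - 0.03822j   from Y*(Ω₁)=-0.40641 - 0.18176j, Y(Ω₂)=0.04483 + 0.07399j
  term(m=+7) = 0.00328 - 0.00440j   from Y*(Ω₁)=0.25199 - 0.15678j, Y(Ω₂)=0.01720 - 0.00675j
Σ over m = 0.14478 + 0.00000j; ×(4π/15) → 0.12129 + 0.00000j. Real part: 0.121291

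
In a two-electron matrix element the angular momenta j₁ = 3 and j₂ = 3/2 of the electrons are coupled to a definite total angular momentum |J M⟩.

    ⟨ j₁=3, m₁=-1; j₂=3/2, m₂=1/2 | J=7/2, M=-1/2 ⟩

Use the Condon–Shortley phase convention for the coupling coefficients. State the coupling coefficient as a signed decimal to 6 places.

−√(2/7) ≈ -0.534522

√[8·1!5!2!/9! · 2!4!2!1!3!4!] = √(512/7)
  +(−1)^0/∏(0,1,4,2,1,0)! = 1/48  (running 1/48)
  +(−1)^1/∏(1,0,3,1,2,1)! = -1/12  (running -1/16)
⟨..|..⟩ = √(512/7)·(-1/16) = -0.534522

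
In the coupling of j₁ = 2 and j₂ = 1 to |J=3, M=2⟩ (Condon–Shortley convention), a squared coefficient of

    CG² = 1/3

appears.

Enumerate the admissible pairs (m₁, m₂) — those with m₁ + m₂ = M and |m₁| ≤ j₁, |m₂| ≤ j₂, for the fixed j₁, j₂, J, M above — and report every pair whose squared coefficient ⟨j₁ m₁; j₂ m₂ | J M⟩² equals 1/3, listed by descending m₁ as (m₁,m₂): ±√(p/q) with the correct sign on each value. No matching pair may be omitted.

Admissible pairs with m₁+m₂ = M = 2: (1,1), (2,0)
  (m₁,m₂)=(2,0): CG² = 1/3, CG = +√(1/3)   ← matches the target
  (m₁,m₂)=(1,1): CG² = 2/3, CG = +√(2/3)
Pairs with CG² = 1/3: (2,0): +√(1/3)

(2,0): +√(1/3)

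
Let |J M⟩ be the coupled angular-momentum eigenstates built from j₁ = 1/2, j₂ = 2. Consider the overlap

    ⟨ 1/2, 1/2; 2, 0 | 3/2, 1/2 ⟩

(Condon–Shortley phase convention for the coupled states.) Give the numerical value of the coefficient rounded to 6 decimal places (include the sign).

+0.632456

√[4·1!0!3!/5! · 1!0!2!2!2!1!] = √(8/5)
  +(−1)^0/∏(0,1,0,2,0,1)! = 1/2  (running 1/2)
⟨..|..⟩ = √(8/5)·(1/2) = +0.632456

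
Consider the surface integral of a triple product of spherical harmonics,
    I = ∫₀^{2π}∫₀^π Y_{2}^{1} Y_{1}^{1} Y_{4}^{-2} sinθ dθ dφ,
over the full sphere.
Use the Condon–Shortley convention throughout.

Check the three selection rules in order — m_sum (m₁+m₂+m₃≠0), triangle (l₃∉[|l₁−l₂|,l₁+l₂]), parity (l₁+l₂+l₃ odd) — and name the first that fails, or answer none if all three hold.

triangle

azimuthal sum: 1 + 1 − 2 = 0  ✓
l₃ must lie in [1,3]; have l₃=4  ✗
L = 2 + 1 + 4 = 7 (odd)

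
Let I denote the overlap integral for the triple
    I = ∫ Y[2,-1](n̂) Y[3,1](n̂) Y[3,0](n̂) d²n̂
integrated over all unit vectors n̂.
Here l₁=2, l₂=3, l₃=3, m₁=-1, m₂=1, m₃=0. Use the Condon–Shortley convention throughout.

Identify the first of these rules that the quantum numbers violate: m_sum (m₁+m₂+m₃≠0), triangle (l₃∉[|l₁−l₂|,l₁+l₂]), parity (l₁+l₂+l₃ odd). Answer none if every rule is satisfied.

none

azimuthal sum: -1 + 1 + 0 = 0  ✓
1 ≤ 3 ≤ 5 (triangle on l)  ✓
L = 2 + 3 + 3 = 8 (even)  ✓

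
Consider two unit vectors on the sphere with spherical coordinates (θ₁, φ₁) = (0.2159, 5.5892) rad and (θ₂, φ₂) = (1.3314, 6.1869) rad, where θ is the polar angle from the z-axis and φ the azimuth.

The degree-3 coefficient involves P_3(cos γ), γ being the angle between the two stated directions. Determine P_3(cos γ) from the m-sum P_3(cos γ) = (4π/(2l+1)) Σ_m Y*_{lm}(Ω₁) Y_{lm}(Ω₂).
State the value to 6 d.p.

Term-by-term m-sum for l=3 (normalisation 4π/7 = 1.795196):
  [-3]  conj(Y_{3,-3})(Ω₁) = (-0.002007, -0.003578) ; Y_{3,-3}(Ω₂) = (0.366688, 0.108968) ; Δ = (-0.000346, -0.001531)
  [-2]  conj(Y_{3,-2})(Ω₁) = (0.008329, -0.045050) ; Y_{3,-2}(Ω₂) = (0.224477, 0.043770) ; Δ = (0.003842, -0.009748)
  [-1]  conj(Y_{3,-1})(Ω₁) = (0.200669, -0.166968) ; Y_{3,-1}(Ω₂) = (-0.224657, -0.021698) ; Δ = (-0.048704, 0.033156)
  [+0]  conj(Y_{3,0})(Ω₁) = (0.645382, -0.000000) ; Y_{3,0}(Ω₂) = (-0.240583, 0.000000) ; Δ = (-0.155268, 0.000000)
  [+1]  conj(Y_{3,1})(Ω₁) = (-0.200669, -0.166968) ; Y_{3,1}(Ω₂) = (0.224657, -0.021698) ; Δ = (-0.048704, -0.033156)
  [+2]  conj(Y_{3,2})(Ω₁) = (0.008329, 0.045050) ; Y_{3,2}(Ω₂) = (0.224477, -0.043770) ; Δ = (0.003842, 0.009748)
  [+3]  conj(Y_{3,3})(Ω₁) = (0.002007, -0.003578) ; Y_{3,3}(Ω₂) = (-0.366688, 0.108968) ; Δ = (-0.000346, 0.001531)
Total Σ_m = (-0.245686, -0.000000). Multiply by 1.795196: (-0.441054, -0.000000). P_3(cos γ) = -0.441054

-0.441054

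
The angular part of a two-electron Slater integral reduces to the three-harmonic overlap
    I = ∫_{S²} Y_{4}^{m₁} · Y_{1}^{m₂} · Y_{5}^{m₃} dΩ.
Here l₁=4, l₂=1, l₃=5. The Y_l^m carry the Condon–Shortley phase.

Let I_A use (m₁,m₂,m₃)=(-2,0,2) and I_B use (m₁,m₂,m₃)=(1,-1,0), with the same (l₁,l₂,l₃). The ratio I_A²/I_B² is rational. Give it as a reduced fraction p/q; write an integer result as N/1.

Shared (l₁,l₂,l₃)=(4,1,5): N and (l;000)² cancel in I_A²/I_B².
A: Δ = 0!·8!·2!/11! = 1/495; Racah Σ t=0..0: t=0:+1/1440 = 1/1440; ⇒ 3j(4 1 5; -2 0 2)² = 7/165, sgn -1
B: Δ = 0!·8!·2!/11! = 1/495; Racah Σ t=0..0: t=0:+1/1440 = 1/1440; ⇒ 3j(4 1 5; 1 -1 0)² = 2/99, sgn -1
I_A²/I_B² = (7/165)/(2/99) = 21/10

21/10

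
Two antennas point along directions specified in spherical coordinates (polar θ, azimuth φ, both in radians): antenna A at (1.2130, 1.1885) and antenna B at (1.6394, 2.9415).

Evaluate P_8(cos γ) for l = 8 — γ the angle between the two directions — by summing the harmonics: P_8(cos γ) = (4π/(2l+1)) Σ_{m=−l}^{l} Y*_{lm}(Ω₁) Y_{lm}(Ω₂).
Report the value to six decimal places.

Summing Y*_{l m}(θ₁,φ₁)·Y_{l m}(θ₂,φ₂) over m ∈ [−8, 8]; prefactor 4π/(2·8+1) = 0.739198:
  m=-8: Y*=(-0.304340, -0.025386)  Y=(-0.015144, 0.505582)  product (0.017444, -0.153484)
  m=-7: Y*=(-0.205024, 0.408136)  Y=(0.023540, 0.137012)  product (-0.060746, -0.018483)
  m=-6: Y*=(0.141232, 0.160062)  Y=(-0.124825, -0.321599)  product (0.033847, -0.065400)
  m=-5: Y*=(-0.224540, 0.079601)  Y=(-0.087133, -0.135840)  product (0.030378, 0.023566)
  m=-4: Y*=(-0.013119, 0.315091)  Y=(0.205211, 0.211450)  product (-0.069318, 0.061886)
  m=-3: Y*=(-0.091153, -0.041134)  Y=(0.141230, 0.096678)  product (-0.008897, -0.014622)
  m=-2: Y*=(-0.236924, 0.227265)  Y=(-0.250748, -0.106069)  product (0.083514, -0.031856)
  m=-1: Y*=(-0.014333, -0.035646)  Y=(-0.171638, -0.034809)  product (0.001219, 0.006617)
  m=+0: Y*=(-0.327096, -0.000000)  Y=(0.265615, 0.000000)  product (-0.086882, -0.000000)
  m=+1: Y*=(0.014333, -0.035646)  Y=(0.171638, -0.034809)  product (0.001219, -0.006617)
  m=+2: Y*=(-0.236924, -0.227265)  Y=(-0.250748, 0.106069)  product (0.083514, 0.031856)
  m=+3: Y*=(0.091153, -0.041134)  Y=(-0.141230, 0.096678)  product (-0.008897, 0.014622)
  m=+4: Y*=(-0.013119, -0.315091)  Y=(0.205211, -0.211450)  product (-0.069318, -0.061886)
  m=+5: Y*=(0.224540, 0.079601)  Y=(0.087133, -0.135840)  product (0.030378, -0.023566)
  m=+6: Y*=(0.141232, -0.160062)  Y=(-0.124825, 0.321599)  product (0.033847, 0.065400)
  m=+7: Y*=(0.205024, 0.408136)  Y=(-0.023540, 0.137012)  product (-0.060746, 0.018483)
  m=+8: Y*=(-0.304340, 0.025386)  Y=(-0.015144, -0.505582)  product (0.017444, 0.153484)
Total Σ_m = (-0.032000, 0.000000). Multiply by 0.739198: (-0.023654, 0.000000). P_8(cos γ) = -0.023654

-0.023654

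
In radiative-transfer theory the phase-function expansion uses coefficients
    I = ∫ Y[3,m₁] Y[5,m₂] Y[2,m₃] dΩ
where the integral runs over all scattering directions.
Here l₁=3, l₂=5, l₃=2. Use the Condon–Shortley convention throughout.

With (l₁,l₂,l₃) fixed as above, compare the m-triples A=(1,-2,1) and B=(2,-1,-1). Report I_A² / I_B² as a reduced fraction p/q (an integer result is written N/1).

35/8

Same 3,5,2: normalisation and zero-m 3j drop out of the ratio.
A: Δ: 6! 0! 4! / 11! → 1/2310; sum: t=2:+1/288 = 1/288; 3j²(3 5 2; 1 -2 1) = Δ·Π!·Σ² = 1/22  (sign -1)
B: Δ: 6! 0! 4! / 11! → 1/2310; sum: t=1:−1/720 = -1/720; 3j²(3 5 2; 2 -1 -1) = Δ·Π!·Σ² = 4/385  (sign +1)
I_A²/I_B² = (1/22)/(4/385) = 35/8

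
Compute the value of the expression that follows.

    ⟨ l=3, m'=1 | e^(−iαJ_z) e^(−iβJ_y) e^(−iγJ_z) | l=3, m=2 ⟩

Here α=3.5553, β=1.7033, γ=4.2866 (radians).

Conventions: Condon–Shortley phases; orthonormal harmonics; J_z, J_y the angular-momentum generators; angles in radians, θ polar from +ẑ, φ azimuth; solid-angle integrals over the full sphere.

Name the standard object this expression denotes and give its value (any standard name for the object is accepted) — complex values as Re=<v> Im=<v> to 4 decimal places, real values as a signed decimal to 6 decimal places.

This is a Wigner D-matrix element — the rotation-matrix element ⟨l m'| R(α,β,γ) |l m⟩ in the angular-momentum basis.
D^3_{1,2}(3.5553,1.7033,4.2866) = e^{-i·1·3.5553}·d^3_{1,2}(1.7033)·e^{-i·2·4.2866}. Compute d first:
With c≡cos(β/2)=0.658743 and s≡sin(β/2)=0.752368, N=[24·2·120·1]^{1/2}=75.894664
Admissible k: 1..2 (factorial args all ≥0)
  k=1: (−1)^0·75.8947/(24)·0.6587^5·0.7524^1 = +0.295127
  k=2: (−1)^1·75.8947/(12)·0.6587^3·0.7524^3 = -0.769961
d^3_{1,2}(1.7033) = +0.295127 -0.769961 = -0.474834
Phases: e^{-i·(1)·3.5553}=-0.915637+0.402007i, e^{-i·(2)·4.2866}=-0.658797-0.752321i ⇒ D=-0.430037-0.201335i

Wigner D-matrix element, Re=-0.4300 Im=-0.2013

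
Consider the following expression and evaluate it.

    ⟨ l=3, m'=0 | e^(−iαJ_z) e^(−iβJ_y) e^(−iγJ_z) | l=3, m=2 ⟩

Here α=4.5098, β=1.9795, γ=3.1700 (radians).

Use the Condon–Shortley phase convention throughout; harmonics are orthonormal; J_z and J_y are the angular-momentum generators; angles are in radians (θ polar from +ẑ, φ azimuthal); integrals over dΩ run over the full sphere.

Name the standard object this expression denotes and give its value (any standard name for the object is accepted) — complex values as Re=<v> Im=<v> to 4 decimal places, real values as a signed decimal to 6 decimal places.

Wigner D-matrix element, Re=-0.4575 Im=0.0260

This is a Wigner D-matrix element — the rotation-matrix element ⟨l m'| R(α,β,γ) |l m⟩ in the angular-momentum basis.
D^3_{0,2}(4.5098,1.9795,3.1700) = e^{-i·0·4.5098}·d^3_{0,2}(1.9795)·e^{-i·2·3.1700}. Compute d first:
c=cos(1.979500/2)=0.548899, s=sin(1.979500/2)=0.835889; N=√[6·6·120·1]=65.726707
k: max(0,(2)−(0))=2 … min(3+(2),3−(0))=3
  k=2: (−1)^0·65.7267/(12)·0.5489^4·0.8359^2 = +0.347398
  k=3: (−1)^1·65.7267/(12)·0.5489^2·0.8359^4 = -0.805637
d^3_{0,2}(1.9795) = +0.347398 -0.805637 = -0.458239
D = (+1.000000+0.000000i)·(-0.458239)·(+0.998386-0.056784i) = -0.457500+0.026021i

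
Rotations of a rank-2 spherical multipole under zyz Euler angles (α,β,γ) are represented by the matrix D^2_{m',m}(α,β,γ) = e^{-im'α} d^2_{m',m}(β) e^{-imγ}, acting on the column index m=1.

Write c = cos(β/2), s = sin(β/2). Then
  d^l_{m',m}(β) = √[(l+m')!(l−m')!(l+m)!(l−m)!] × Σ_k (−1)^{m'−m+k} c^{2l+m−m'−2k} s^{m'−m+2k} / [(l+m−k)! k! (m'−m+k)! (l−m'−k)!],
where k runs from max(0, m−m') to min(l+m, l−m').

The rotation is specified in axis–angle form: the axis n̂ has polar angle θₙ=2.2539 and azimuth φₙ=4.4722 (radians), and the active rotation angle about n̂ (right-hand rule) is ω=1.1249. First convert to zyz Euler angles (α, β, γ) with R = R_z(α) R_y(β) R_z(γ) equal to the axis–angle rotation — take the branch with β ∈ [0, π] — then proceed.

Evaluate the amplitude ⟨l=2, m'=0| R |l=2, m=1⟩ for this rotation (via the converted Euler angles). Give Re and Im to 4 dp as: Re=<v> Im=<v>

Re=-0.6010 Im=-0.0838

Axis–angle → zyz. n̂ = (sinθₙcosφₙ, sinθₙsinφₙ, cosθₙ) = (-0.184509, -0.753352, -0.631203), ω = 1.1249.
R = I cosω + sinω [n̂]ₓ + (1−cosω) n̂n̂ᵀ gives
  R = [+0.450628, +0.648541, -0.613456; -0.490433, +0.754045, +0.436911; +0.745929, +0.103975, +0.657860]
β = atan2(√(R₁₃²+R₂₃²), R₃₃) = 0.852822; α = atan2(R₂₃, R₁₃) mod 2π = 2.522717; γ = atan2(R₃₂, −R₃₁) mod 2π = 3.003095
D^2_{0,1}(2.5227,0.8528,3.0031) = e^{-i·0·2.5227}·d^2_{0,1}(0.8528)·e^{-i·1·3.0031}. Compute d first:
With c≡cos(β/2)=0.910456 and s≡sin(β/2)=0.413606, N=[2·2·6·1]^{1/2}=4.898979
The bounds max(0,m−m')=1 and min(l+m,l−m')=2 give 2 terms
  k=1: (−1)^0·4.8990/(2)·0.9105^3·0.4136^1 = +0.764609
  k=2: (−1)^1·4.8990/(2)·0.9105^1·0.4136^3 = -0.157796
d^2_{0,1}(0.8528) = +0.764609 -0.157796 = +0.606813
Attach z-rotation phases: D = e^{-i(0)(2.5227)}·(+0.606813)·e^{-i(1)(3.0031)} = -0.601003-0.083774i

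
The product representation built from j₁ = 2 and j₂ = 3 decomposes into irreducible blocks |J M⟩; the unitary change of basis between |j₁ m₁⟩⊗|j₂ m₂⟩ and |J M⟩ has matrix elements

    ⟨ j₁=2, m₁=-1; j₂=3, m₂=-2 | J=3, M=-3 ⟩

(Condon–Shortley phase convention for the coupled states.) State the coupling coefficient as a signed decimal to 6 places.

-0.645497

√[7·2!2!4!/9! · 1!3!1!5!0!6!] = √(960)
  +(−1)^1/∏(1,1,2,0,0,4)! = -1/48  (running -1/48)
⟨..|..⟩ = √(960)·(-1/48) = -0.645497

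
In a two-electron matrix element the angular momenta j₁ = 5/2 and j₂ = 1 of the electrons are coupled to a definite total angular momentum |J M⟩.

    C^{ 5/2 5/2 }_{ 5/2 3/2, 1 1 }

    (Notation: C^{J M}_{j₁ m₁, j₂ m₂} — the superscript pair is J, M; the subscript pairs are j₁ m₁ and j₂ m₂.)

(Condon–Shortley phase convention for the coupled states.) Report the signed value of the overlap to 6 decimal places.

triangle: 1!*4!*1!/7! = 24/5040
(j±m)!: 4!*1!*2!*0!*5!*0! = 5760
prefactor² = (2J+1)*Δ*N² = 1152/7
  k=1: −1/(1!*0!*0!*1!*4!*0!) = -1/24
Σ = -1/24  ⇒  CG² = 1152/7*(-1/24)² = 2/7
CG = −√(2/7) = -0.534522

−√(2/7) ≈ -0.534522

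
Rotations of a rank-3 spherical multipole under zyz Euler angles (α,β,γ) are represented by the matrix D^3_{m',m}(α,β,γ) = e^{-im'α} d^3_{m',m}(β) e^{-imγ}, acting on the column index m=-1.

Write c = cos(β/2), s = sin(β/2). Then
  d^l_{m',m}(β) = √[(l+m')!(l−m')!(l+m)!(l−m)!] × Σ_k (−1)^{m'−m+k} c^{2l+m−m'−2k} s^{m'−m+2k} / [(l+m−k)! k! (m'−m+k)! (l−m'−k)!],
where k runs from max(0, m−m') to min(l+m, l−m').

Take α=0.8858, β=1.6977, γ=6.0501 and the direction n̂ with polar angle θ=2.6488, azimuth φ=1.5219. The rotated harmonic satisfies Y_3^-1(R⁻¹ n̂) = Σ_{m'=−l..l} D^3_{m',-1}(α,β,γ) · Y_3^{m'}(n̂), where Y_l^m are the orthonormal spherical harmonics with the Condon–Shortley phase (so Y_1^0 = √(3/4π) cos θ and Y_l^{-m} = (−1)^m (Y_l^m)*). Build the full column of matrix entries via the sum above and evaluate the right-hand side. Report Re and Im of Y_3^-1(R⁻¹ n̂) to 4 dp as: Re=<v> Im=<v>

Need the full column D^3_{m',-1} for m'=−3..3 at α=0.8858, β=1.6977, γ=6.0501.
cos(β/2)=0.660847, sin(β/2)=0.750521
d^3_{-3,-1}: single k=2 term ⇒ +0.416077;  D = -0.313555+0.273503i
d^3_{-2,-1}: k∈[1..2] ⇒ +0.299134 -0.771650 = -0.472516;  D = -0.015251-0.472270i
d^3_{-1,-1}: k∈[0..2] ⇒ +0.083292 -0.859446 +0.831388 = +0.055235;  D = +0.043881+0.033547i
d^3_{0,-1}: k∈[0..2] ⇒ -0.327685 +1.267951 -0.545137 = +0.395129;  D = +0.384444-0.091267i
d^3_{1,-1}: k∈[0..2] ⇒ +0.644584 -1.108518 +0.178722 = -0.285212;  D = -0.124548+0.256581i
d^3_{2,-1}: k∈[0..1] ⇒ -0.771650 +0.497639 = -0.274011;  D = +0.115195+0.248620i
d^3_{3,-1}: single k=0 term ⇒ +0.536659;  D = -0.519828-0.133347i
Y_3^{m'}(θ=2.6488,φ=1.5219) and Σ D·Y over m':
  (-0.3136+0.2735i)·(-0.0065+0.0437i)  (-0.0153-0.4723i)·(+0.2006+0.0197i)  (+0.0439+0.0335i)·(+0.0215-0.4399i)  (+0.3844-0.0913i)·(-0.2896+0.0000i)  (-0.1245+0.2566i)·(-0.0215-0.4399i)  (+0.1152+0.2486i)·(+0.2006-0.0197i)  (-0.5198-0.1333i)·(+0.0065+0.0437i)
Y_3^-1(R⁻¹ n̂) = +0.046692-0.029347i

Re=0.0467 Im=-0.0293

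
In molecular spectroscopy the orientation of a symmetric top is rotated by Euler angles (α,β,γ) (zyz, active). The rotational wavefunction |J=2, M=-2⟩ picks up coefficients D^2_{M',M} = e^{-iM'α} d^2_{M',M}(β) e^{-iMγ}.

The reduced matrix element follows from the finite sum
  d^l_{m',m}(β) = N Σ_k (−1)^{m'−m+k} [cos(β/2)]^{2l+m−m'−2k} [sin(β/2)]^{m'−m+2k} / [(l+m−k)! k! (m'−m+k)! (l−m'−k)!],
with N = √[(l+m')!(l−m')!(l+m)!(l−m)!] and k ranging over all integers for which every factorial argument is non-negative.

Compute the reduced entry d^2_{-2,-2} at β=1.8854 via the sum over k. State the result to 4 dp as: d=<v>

d^2_{-2,-2}(β=1.8854) via the finite sum:
Half-angle: c=0.587605, s=0.809148. N=√(1·24·1·24)=24.000000
The bounds max(0,m−m')=0 and min(l+m,l−m')=0 give 1 term
  k=0: (−1)^0·24.0000/(24)·0.5876^4·0.8091^0 = +0.119218
d^2_{-2,-2}(1.8854) = +0.119218

d=0.1192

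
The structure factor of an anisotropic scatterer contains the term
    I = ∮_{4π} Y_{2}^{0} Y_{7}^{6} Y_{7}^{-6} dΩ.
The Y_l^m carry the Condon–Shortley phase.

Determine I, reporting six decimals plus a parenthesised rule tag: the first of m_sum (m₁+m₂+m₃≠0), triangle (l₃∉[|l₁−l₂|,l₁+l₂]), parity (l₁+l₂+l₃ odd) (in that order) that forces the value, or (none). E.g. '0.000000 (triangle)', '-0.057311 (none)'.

m-sum 0 ✓  L=16 even ✓  5≤7≤9 ✓
Π(2lᵢ+1) = 5×15×15 = 1125
triangle coeff Δ(2,7,7) = 1/185640
Σ_t [0,2]: t=0:+1/2419200 t=1:−1/518400 t=2:+1/2419200 = -1/907200
(3j)²=56/3315 [(2 7 7; 0 0 0)], sign=+1
Σ_t [1,2]: t=1:−1/479001600 t=2:+1/159667200 = 1/239500800
(3j)²=26/1785 [(2 7 7; 0 6 -6)], sign=-1
⇒ 4πI² = 80/289
I = (-1)√(80/289/(4π)) = -0.14841956
No selection rule forces the value: the integral is nonzero (none).

-0.148420 (none)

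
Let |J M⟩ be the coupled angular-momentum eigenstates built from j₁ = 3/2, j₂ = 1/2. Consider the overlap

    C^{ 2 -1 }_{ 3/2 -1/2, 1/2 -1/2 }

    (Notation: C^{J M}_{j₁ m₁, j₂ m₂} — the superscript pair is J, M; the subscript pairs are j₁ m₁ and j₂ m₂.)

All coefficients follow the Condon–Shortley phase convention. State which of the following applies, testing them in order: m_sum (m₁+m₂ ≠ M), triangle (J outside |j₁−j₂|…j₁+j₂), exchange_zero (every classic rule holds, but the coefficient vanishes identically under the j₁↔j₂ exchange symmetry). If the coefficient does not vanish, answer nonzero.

m-sum: m₁+m₂ = -1/2+(-1/2) = -1, M = -1  ✓
triangle: |j₁−j₂| = 1 ≤ J = 2 ≤ j₁+j₂ = 2  ✓
exchange: j₁≠j₂ or m₁≠m₂ — the exchange symmetry imposes no constraint here
value check: CG = +√(3/4) = +0.866025 ≠ 0

nonzero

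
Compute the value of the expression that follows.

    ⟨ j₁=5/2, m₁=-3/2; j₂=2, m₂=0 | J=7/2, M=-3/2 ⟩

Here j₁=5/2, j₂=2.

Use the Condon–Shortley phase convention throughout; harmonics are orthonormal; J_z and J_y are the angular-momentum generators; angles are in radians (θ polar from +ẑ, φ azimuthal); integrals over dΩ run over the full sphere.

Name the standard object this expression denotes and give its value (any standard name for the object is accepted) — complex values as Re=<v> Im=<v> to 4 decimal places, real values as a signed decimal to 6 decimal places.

Clebsch–Gordan coefficient, −√(2/7) ≈ -0.534522

This is a Clebsch–Gordan (vector-coupling) coefficient.
√[8·1!4!3!/9! · 1!4!2!2!2!5!] = √(512/7)
  +(−1)^0/∏(0,1,4,2,0,1)! = 1/48  (running 1/48)
  +(−1)^1/∏(1,0,3,1,1,2)! = -1/12  (running -1/16)
⟨..|..⟩ = √(512/7)·(-1/16) = -0.534522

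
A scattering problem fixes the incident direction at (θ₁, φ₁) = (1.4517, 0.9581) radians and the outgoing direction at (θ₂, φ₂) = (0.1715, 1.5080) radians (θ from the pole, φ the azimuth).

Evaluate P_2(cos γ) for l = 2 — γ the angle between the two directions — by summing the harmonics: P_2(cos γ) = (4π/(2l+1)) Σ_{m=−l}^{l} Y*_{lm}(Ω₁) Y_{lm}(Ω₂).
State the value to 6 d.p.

Summing Y*_{l m}(θ₁,φ₁)·Y_{l m}(θ₂,φ₂) over m ∈ [−2, 2]; prefactor 4π/(2·2+1) = 2.513274:
  term(m=-2) = 0.00194 - 0.00382j   from Y*(Ω₁)=-0.12894 + 0.35833j, Y(Ω₂)=-0.01116 - 0.00141j
  term(m=-1) = 0.01009 - 0.00619j   from Y*(Ω₁)=0.05241 + 0.07456j, Y(Ω₂)=0.00815 - 0.12965j
  term(m=+0) = -0.18219 + 0.00000j   from Y*(Ω₁)=-0.30203 + 0.00000j, Y(Ω₂)=0.60323 + 0.00000j
  term(m=+1) = 0.01009 + 0.00619j   from Y*(Ω₁)=-0.05241 + 0.07456j, Y(Ω₂)=-0.00815 - 0.12965j
  term(m=+2) = 0.00194 + 0.00382j   from Y*(Ω₁)=-0.12894 - 0.35833j, Y(Ω₂)=-0.01116 + 0.00141j
Accumulated sum -0.15812 + 0.00000j; after 4π/(2l+1) scaling, -0.39739 + 0.00000j ⇒ P_2 = -0.397393

-0.397393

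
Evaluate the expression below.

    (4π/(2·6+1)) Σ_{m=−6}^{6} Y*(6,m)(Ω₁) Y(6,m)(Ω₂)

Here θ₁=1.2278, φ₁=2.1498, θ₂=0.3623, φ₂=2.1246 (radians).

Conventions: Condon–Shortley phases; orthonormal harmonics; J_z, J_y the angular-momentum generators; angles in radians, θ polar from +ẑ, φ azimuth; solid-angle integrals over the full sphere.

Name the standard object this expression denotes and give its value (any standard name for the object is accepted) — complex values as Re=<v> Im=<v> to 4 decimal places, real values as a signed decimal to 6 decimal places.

This sum is the spherical-harmonic addition theorem: it equals the Legendre polynomial P_l(cos γ) of the angle γ between the two directions.
Addition theorem: P_6(cos γ) = (4π/13) Σ_m Y*_{lm}(Ω₁) Y_{lm}(Ω₂), m = −6…6:
  term(m=-6) = (0.000319, 0.000049)   from Y*(Ω₁)=(0.318557, 0.109979), Y(Ω₂)=(0.000942, -0.000173)
  term(m=-5) = (0.003620, 0.000459)   from Y*(Ω₁)=(-0.101759, -0.404293), Y(Ω₂)=(-0.003186, 0.008151)
  term(m=-4) = (0.003308, 0.000335)   from Y*(Ω₁)=(-0.046464, 0.050357), Y(Ω₂)=(-0.029148, -0.038789)
  term(m=-3) = (-0.057497, -0.004355)   from Y*(Ω₁)=(-0.316847, -0.053155), Y(Ω₂)=(0.178741, -0.016241)
  term(m=-2) = (-0.075996, -0.003833)   from Y*(Ω₁)=(0.071118, 0.162389), Y(Ω₂)=(-0.191778, 0.383996)
  term(m=-1) = (0.144491, 0.003642)   from Y*(Ω₁)=(-0.144868, 0.221597), Y(Ω₂)=(-0.287124, -0.464338)
  term(m=+0) = (0.005181, 0.000000)   from Y*(Ω₁)=(0.202184, -0.000000), Y(Ω₂)=(0.025625, 0.000000)
  term(m=+1) = (0.144491, -0.003642)   from Y*(Ω₁)=(0.144868, 0.221597), Y(Ω₂)=(0.287124, -0.464338)
  term(m=+2) = (-0.075996, 0.003833)   from Y*(Ω₁)=(0.071118, -0.162389), Y(Ω₂)=(-0.191778, -0.383996)
  term(m=+3) = (-0.057497, 0.004355)   from Y*(Ω₁)=(0.316847, -0.053155), Y(Ω₂)=(-0.178741, -0.016241)
  term(m=+4) = (0.003308, -0.000335)   from Y*(Ω₁)=(-0.046464, -0.050357), Y(Ω₂)=(-0.029148, 0.038789)
  term(m=+5) = (0.003620, -0.000459)   from Y*(Ω₁)=(0.101759, -0.404293), Y(Ω₂)=(0.003186, 0.008151)
  term(m=+6) = (0.000319, -0.000049)   from Y*(Ω₁)=(0.318557, -0.109979), Y(Ω₂)=(0.000942, 0.000173)
Accumulated sum (0.041670, 0.000000); after 4π/(2l+1) scaling, (0.040280, 0.000000) ⇒ P_6 = 0.040280

Legendre polynomial (addition theorem), +0.040280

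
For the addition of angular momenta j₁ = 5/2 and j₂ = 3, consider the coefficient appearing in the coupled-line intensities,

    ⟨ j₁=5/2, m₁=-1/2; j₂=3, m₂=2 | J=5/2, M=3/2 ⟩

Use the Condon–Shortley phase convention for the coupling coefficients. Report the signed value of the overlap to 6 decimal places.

+√(1/14) = +0.267261

triangle: 3!×2!×3!/9! = 72/362880
(j±m)!: 2!×3!×5!×1!×4!×1! = 34560
prefactor² = (2J+1)×Δ×N² = 288/7
  k=2: +1/(2!×1!×1!×3!×1!×0!) = 1/12
  k=3: −1/(3!×0!×0!×2!×2!×1!) = -1/24
Σ = 1/24  ⇒  CG² = 288/7×(1/24)² = 1/14
CG = +√(1/14) = +0.267261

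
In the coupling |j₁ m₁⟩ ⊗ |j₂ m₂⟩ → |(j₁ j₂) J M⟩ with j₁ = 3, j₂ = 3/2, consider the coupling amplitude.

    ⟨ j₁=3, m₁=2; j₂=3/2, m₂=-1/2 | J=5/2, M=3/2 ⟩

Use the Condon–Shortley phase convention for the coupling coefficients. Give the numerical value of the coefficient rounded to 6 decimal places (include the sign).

+√(1/14) = +0.267261

j₁+j₂−J=2  J+j₁−j₂=4  J−j₁+j₂=1  j₁+j₂+J+1=8
(j₁±m₁, j₂±m₂, J±M) = (5,1,1,2,4,1)
P² = 288/7
sum k=0..1:
  [0] +1/12 = 1/12
  [1] −1/24 = -1/24
S = 1/24
C² = P²·S² = 1/14 ; C = +0.267261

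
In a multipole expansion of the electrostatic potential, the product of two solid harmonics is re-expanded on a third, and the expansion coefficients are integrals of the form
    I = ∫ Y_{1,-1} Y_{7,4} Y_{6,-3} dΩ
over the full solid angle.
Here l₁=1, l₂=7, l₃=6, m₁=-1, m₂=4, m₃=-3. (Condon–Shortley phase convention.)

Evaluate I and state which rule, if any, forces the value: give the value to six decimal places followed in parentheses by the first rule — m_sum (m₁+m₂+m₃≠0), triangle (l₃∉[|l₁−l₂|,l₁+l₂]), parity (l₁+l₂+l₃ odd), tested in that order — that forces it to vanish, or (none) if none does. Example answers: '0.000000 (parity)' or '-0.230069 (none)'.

0.259489 (none)

m-sum 0 ✓  L=14 even ✓  6≤6≤8 ✓
Π(2lᵢ+1) = 3×15×13 = 585
triangle coeff Δ(1,7,6) = 1/1365
Σ_t [1,1]: t=1:−1/518400 = -1/518400
(3j)²=7/195 [(1 7 6; 0 0 0)], sign=-1
Σ_t [2,2]: t=2:+1/4354560 = 1/4354560
(3j)²=11/273 [(1 7 6; -1 4 -3)], sign=-1
⇒ 4πI² = 11/13
I = (+1)√(11/13/(4π)) = 0.25948947
No selection rule forces the value: the integral is nonzero (none).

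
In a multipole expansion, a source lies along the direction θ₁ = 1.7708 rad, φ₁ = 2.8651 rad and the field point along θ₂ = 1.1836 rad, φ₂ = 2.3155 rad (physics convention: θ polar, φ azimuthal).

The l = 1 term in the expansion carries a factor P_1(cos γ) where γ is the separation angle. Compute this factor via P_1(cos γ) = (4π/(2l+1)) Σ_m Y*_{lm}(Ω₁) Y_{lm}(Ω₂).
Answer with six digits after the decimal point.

Term-by-term m-sum for l=1 (normalisation 4π/3 = 4.188790):
  m=-1: (-0.32575 + 0.09243j) × (-0.21683 - 0.23523j) = 0.09237 + 0.05658j  (running Σ = 0.09237 + 0.05658j)
  m=0: (-0.09707 + 0.00000j) × (0.18449 + 0.00000j) = -0.01791 + 0.00000j  (running Σ = 0.07446 + 0.05658j)
  m=1: (0.32575 + 0.09243j) × (0.21683 - 0.23523j) = 0.09237 - 0.05658j  (running Σ = 0.16684 + 0.00000j)
Accumulated sum 0.16684 + 0.00000j; after 4π/(2l+1) scaling, 0.69885 + 0.00000j ⇒ P_1 = 0.698849

0.698849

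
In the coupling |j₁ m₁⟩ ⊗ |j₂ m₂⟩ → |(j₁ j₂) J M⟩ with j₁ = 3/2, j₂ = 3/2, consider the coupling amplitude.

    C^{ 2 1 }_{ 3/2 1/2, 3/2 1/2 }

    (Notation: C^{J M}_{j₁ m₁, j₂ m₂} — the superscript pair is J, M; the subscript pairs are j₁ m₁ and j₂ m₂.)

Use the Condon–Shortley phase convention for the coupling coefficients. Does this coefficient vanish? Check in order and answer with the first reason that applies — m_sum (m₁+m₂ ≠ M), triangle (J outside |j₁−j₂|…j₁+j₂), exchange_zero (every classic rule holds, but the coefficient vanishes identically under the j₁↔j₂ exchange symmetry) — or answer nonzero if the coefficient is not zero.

m-sum: m₁+m₂ = 1/2+1/2 = 1, M = 1  ✓
triangle: |j₁−j₂| = 0 ≤ J = 2 ≤ j₁+j₂ = 3  ✓
exchange: j₁=j₂ and m₁=m₂, and (−1)^(j₁+j₂−J) = (−1)^1 = −1 forces ⟨j₁m₁;j₂m₂|JM⟩ = −⟨j₂m₂;j₁m₁|JM⟩ = −⟨j₁m₁;j₂m₂|JM⟩ ⇒ the coefficient vanishes identically
Racah sum check: Σ_k collapses to 0 ⇒ CG = 0

exchange_zero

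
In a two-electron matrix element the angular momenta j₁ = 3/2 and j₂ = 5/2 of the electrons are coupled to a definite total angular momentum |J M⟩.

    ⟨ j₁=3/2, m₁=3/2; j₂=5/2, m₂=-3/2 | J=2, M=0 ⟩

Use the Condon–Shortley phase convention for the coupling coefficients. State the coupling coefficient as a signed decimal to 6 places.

triangle: 2!*1!*3!/7! = 12/5040
(j±m)!: 3!*0!*1!*4!*2!*2! = 576
prefactor² = (2J+1)*Δ*N² = 48/7
  k=0: +1/(0!*2!*0!*1!*1!*2!) = 1/4
Σ = 1/4  ⇒  CG² = 48/7*(1/4)² = 3/7
CG = +√(3/7) = +0.654654

+√(3/7) ≈ +0.654654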